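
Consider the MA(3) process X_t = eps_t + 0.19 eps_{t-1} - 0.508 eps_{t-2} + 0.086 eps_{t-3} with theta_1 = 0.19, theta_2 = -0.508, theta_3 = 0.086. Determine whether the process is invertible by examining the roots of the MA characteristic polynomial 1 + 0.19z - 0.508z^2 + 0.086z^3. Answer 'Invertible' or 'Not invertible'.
\text{Invertible}

The MA(q) characteristic polynomial is P(z) = 1 + 0.19z - 0.508z^2 + 0.086z^3.
Invertibility requires all roots to lie outside the unit circle, i.e. |z| > 1 for every root.
Degree 3: look for a simple real root z0 first, then factor out (1 - z/z0) and solve the remaining quadratic.
Testing z0 = 5: P(5) = 1 + (0.19)(5) + (-0.508)(5)^2 + (0.086)(5)^3
  = 1 + (0.95) + (-12.7) + (10.75) = 0.  So z_0 = 5 is a root, |z_0| = 5.
Divide out the factor (1 - 0.2 z) = (1 - z/z0) (since 1/z0 = 0.2):
  P(z) = (1 - 0.2 z)(1 + (0.39) z + (-0.43) z^2)
  [check: z-coef 0.39 - (0.2) = 0.19; z^2-coef -0.43 - (0.2)(0.39) = -0.508; z^3-coef -(0.2)(-0.43) = 0.086.]
Remaining roots from the quadratic factor 1 + (0.39) z + (-0.43) z^2:
  Set 1 + (0.39) z + (-0.43) z^2 = 0, i.e. a z^2 + b z + c = 0 with a = -0.43, b = 0.39, c = 1.
  Discriminant D = b^2 - 4ac = (0.39)^2 - 4*(-0.43)*1 = 0.1521 - (-1.72) = 1.8721.
  D >= 0, so the roots are real: z = (-b +/- sqrt(D)) / (2a) = (-0.39 +/- 1.368247) / (-0.86).
    z_1 = (-0.39 + 1.368247) / (-0.86) = -1.1375,   |z_1| = 1.1375.
    z_2 = (-0.39 - 1.368247) / (-0.86) = 2.0445,   |z_2| = 2.0445.
Moduli of all roots: 5.0000, 1.1375, 2.0445.
All moduli strictly greater than 1? Yes.
Verdict: Invertible.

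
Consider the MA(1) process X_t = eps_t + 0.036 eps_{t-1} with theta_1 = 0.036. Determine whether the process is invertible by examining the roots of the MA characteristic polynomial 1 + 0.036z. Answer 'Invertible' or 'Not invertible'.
\text{Invertible}

The MA(q) characteristic polynomial is P(z) = 1 + 0.036z.
Invertibility requires all roots to lie outside the unit circle, i.e. |z| > 1 for every root.
This is linear in z: 1 + (0.036) z = 0  =>  z = -1/(0.036) = -27.777778,  |z| = 27.777778.
Moduli of all roots: 27.7778.
All moduli strictly greater than 1? Yes.
Verdict: Invertible.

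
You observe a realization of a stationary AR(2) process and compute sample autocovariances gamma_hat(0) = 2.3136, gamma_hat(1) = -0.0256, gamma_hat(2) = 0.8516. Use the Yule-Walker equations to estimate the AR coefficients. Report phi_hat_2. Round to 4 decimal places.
\hat\phi_{2} = 0.3680

The Yule-Walker equations for an AR(p) process read, in matrix form,
  Gamma_p phi = r_p,   with   (Gamma_p)_{ij} = gamma(|i - j|),
                       (r_p)_i = gamma(i),   i,j = 1..p.
Substitute the sample gammas (Toeplitz matrix and right-hand side of size 2):
  Gamma_p = [[2.3136, -0.0256], [-0.0256, 2.3136]]
  r_p     = [-0.0256, 0.8516]
Written out:
  2.3136 phi_1 - 0.0256 phi_2 = -0.0256
  -0.0256 phi_1 + 2.3136 phi_2 = 0.8516
Solve by Cramer's rule:
  det = gamma(0)^2 - gamma(1)^2 = (2.3136)^2 - (-0.0256)^2 = 5.35274496 - 0.00065536 = 5.3520896
  phi_hat_1 = [gamma(1) gamma(0) - gamma(1) gamma(2)] / det = [(-0.0256)(2.3136) - (-0.0256)(0.8516)] / 5.3520896 = -0.0374272 / 5.3520896 = -0.007
  phi_hat_2 = [gamma(0) gamma(2) - gamma(1)^2] / det = [(2.3136)(0.8516) - (-0.0256)^2] / 5.3520896 = 1.9696064 / 5.3520896 = 0.368
So phi_hat = [-0.0070, 0.3680].
Therefore phi_hat_2 = 0.3680.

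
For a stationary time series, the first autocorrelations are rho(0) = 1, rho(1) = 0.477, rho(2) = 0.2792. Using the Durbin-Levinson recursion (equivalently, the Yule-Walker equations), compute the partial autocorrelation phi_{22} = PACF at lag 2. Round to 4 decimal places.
\phi_{22} = 0.0669

The PACF at lag k is phi_{kk}, the last component of the solution
to the Yule-Walker system G_k phi = r_k where
  (G_k)_{ij} = rho(|i - j|), (r_k)_i = rho(i), i,j = 1..k.
Equivalently, Durbin-Levinson gives phi_{kk} iteratively:
  phi_{11} = rho(1)
  phi_{kk} = [rho(k) - sum_{j=1..k-1} phi_{k-1,j} rho(k-j)]
            / [1 - sum_{j=1..k-1} phi_{k-1,j} rho(j)],
  phi_{k,j} = phi_{k-1,j} - phi_{kk} phi_{k-1,k-j},  j = 1..k-1.
Step k = 1:
  phi_11 = rho(1) = 0.477.
Step k = 2:
  phi_22 = [rho(2) - phi_11 rho(1)] / [1 - phi_11 rho(1)] = [0.2792 - (0.477)(0.477)] / [1 - (0.477)(0.477)]
         = 0.051671 / 0.772471 = 0.0669.
Therefore phi_{22} = 0.0669.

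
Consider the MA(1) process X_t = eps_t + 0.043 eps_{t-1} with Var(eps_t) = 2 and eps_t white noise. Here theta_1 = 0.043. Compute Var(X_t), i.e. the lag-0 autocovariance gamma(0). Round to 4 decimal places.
\gamma(0) = 2.0037

For an MA(q) process X_t = eps_t + sum_i theta_i eps_{t-i} with
Var(eps_t) = sigma^2, the variance is
  gamma(0) = sigma^2 * (1 + sum_i theta_i^2).
  sum_i theta_i^2 = (0.043)^2 = 0.001849.
  gamma(0) = 2 * (1 + 0.001849) = 2 * 1.001849 = 2.003698, which rounds to 2.0037.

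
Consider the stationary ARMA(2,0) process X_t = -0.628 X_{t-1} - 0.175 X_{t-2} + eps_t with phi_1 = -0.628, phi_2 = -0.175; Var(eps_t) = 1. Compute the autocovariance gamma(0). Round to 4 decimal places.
\gamma(0) = 1.4441

Multiply the model equation by X_{t-k} and take expectations. With theta_0 = psi_0 = 1 and psi_j the MA(infinity) weights, this gives
  gamma(k) - sum_i phi_i gamma(k-i) = c_k,
  c_k = sigma^2 * sum_{j=k..q} theta_j psi_{j-k}   (c_k = 0 for k > q),
using gamma(-m) = gamma(m).
Pure AR (q = 0): c_0 = sigma^2 = 1, c_k = 0 for k >= 1.
Equations for k = 0, 1, 2 (AR order 2, c_2 = 0):
  (E0) gamma(0) = phi_1 gamma(1) + phi_2 gamma(2) + c_0
  (E1) gamma(1) = phi_1 gamma(0) + phi_2 gamma(1) + c_1
  (E2) gamma(2) = phi_1 gamma(1) + phi_2 gamma(0)
From (E1): gamma(1) = A gamma(0) + B with
  A = phi_1 / (1 - phi_2) = -0.628 / 1.175 = -0.534468,   B = c_1 / (1 - phi_2) = 0 / 1.175 = 0.
Insert (E2) into (E0): gamma(0) (1 - phi_2^2) = phi_1 (1 + phi_2) gamma(1) + c_0.
  phi_1 (1 + phi_2) = (-0.628)(0.825) = -0.5181,   1 - phi_2^2 = 0.969375.
Replace gamma(1) by A gamma(0) + B and collect gamma(0):
  gamma(0) [0.969375 - (-0.5181)(-0.534468)] = c_0 = 1
  gamma(0) * 0.692467 = 1
  gamma(0) = 1 / 0.692467 = 1.444112.
Therefore gamma(0) = 1.4441 (to 4 decimal places).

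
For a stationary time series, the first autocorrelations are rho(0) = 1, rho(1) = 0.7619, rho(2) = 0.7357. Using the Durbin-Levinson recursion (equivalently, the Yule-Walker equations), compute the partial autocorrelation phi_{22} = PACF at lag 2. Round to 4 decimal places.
\phi_{22} = 0.3700

The PACF at lag k is phi_{kk}, the last component of the solution
to the Yule-Walker system G_k phi = r_k where
  (G_k)_{ij} = rho(|i - j|), (r_k)_i = rho(i), i,j = 1..k.
Equivalently, Durbin-Levinson gives phi_{kk} iteratively:
  phi_{11} = rho(1)
  phi_{kk} = [rho(k) - sum_{j=1..k-1} phi_{k-1,j} rho(k-j)]
            / [1 - sum_{j=1..k-1} phi_{k-1,j} rho(j)],
  phi_{k,j} = phi_{k-1,j} - phi_{kk} phi_{k-1,k-j},  j = 1..k-1.
Step k = 1:
  phi_11 = rho(1) = 0.7619.
Step k = 2:
  phi_22 = [rho(2) - phi_11 rho(1)] / [1 - phi_11 rho(1)] = [0.7357 - (0.7619)(0.7619)] / [1 - (0.7619)(0.7619)]
         = 0.15520839 / 0.41950839 = 0.37.
Therefore phi_{22} = 0.3700.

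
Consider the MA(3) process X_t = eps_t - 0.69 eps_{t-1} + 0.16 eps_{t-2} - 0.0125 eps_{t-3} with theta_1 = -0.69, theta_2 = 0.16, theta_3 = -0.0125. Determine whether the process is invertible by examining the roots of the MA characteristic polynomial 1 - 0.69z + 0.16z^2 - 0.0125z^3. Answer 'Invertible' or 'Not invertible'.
\text{Invertible}

The MA(q) characteristic polynomial is P(z) = 1 - 0.69z + 0.16z^2 - 0.0125z^3.
Invertibility requires all roots to lie outside the unit circle, i.e. |z| > 1 for every root.
Degree 3: look for a simple real root z0 first, then factor out (1 - z/z0) and solve the remaining quadratic.
Testing z0 = 4: P(4) = 1 + (-0.69)(4) + (0.16)(4)^2 + (-0.0125)(4)^3
  = 1 + (-2.76) + (2.56) + (-0.8) = 0.  So z_0 = 4 is a root, |z_0| = 4.
Divide out the factor (1 - 0.25 z) = (1 - z/z0) (since 1/z0 = 0.25):
  P(z) = (1 - 0.25 z)(1 + (-0.44) z + (0.05) z^2)
  [check: z-coef -0.44 - (0.25) = -0.69; z^2-coef 0.05 - (0.25)(-0.44) = 0.16; z^3-coef -(0.25)(0.05) = -0.0125.]
Remaining roots from the quadratic factor 1 + (-0.44) z + (0.05) z^2:
  Set 1 + (-0.44) z + (0.05) z^2 = 0, i.e. a z^2 + b z + c = 0 with a = 0.05, b = -0.44, c = 1.
  Discriminant D = b^2 - 4ac = (-0.44)^2 - 4*(0.05)*1 = 0.1936 - (0.2) = -0.0064.
  D < 0, so the roots are the complex-conjugate pair z = (-b +/- i sqrt(-D)) / (2a) = 4.4 +/- 0.8i.
  For a conjugate pair |z|^2 = z * conj(z) = (product of roots) = c/a = 1/(0.05) = 20, so |z| = sqrt(20) = 4.4721 for both roots.
Moduli of all roots: 4.0000, 4.4721, 4.4721.
All moduli strictly greater than 1? Yes.
Verdict: Invertible.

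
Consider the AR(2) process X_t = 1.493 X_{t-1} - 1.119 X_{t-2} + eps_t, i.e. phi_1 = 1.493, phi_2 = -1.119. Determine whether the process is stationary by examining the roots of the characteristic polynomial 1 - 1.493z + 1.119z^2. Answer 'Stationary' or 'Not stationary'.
\text{Not stationary}

The AR(p) characteristic polynomial is P(z) = 1 - 1.493z + 1.119z^2.
Stationarity requires all roots to lie outside the unit circle, i.e. |z| > 1 for every root.
Set 1 + (-1.493) z + (1.119) z^2 = 0, i.e. a z^2 + b z + c = 0 with a = 1.119, b = -1.493, c = 1.
Discriminant D = b^2 - 4ac = (-1.493)^2 - 4*(1.119)*1 = 2.229049 - (4.476) = -2.246951.
D < 0, so the roots are the complex-conjugate pair z = (-b +/- i sqrt(-D)) / (2a) = 0.6671 +/- 0.6698i.
For a conjugate pair |z|^2 = z * conj(z) = (product of roots) = c/a = 1/(1.119) = 0.893655, so |z| = sqrt(0.893655) = 0.9453 for both roots.
Moduli of all roots: 0.9453, 0.9453.
All moduli strictly greater than 1? No.
Verdict: Not stationary.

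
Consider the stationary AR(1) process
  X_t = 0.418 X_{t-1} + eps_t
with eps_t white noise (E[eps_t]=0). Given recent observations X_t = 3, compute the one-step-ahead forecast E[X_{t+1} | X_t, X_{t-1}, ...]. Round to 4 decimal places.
E[X_{t+1} \mid \mathcal F_t] = 1.2540

For an AR(p) model X_t = c + sum_i phi_i X_{t-i} + eps_t, the
one-step-ahead conditional mean is
  E[X_{t+1} | X_t, ...] = c + sum_i phi_i X_{t+1-i}.
Substitute known values:
  E[X_{t+1} | ...] = (0.418) * (3)
                   = 1.2540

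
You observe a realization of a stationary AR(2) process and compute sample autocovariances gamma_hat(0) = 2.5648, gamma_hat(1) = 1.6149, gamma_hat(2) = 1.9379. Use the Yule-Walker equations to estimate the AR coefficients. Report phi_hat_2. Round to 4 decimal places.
\hat\phi_{2} = 0.5950

The Yule-Walker equations for an AR(p) process read, in matrix form,
  Gamma_p phi = r_p,   with   (Gamma_p)_{ij} = gamma(|i - j|),
                       (r_p)_i = gamma(i),   i,j = 1..p.
Substitute the sample gammas (Toeplitz matrix and right-hand side of size 2):
  Gamma_p = [[2.5648, 1.6149], [1.6149, 2.5648]]
  r_p     = [1.6149, 1.9379]
Written out:
  2.5648 phi_1 + 1.6149 phi_2 = 1.6149
  1.6149 phi_1 + 2.5648 phi_2 = 1.9379
Solve by Cramer's rule:
  det = gamma(0)^2 - gamma(1)^2 = (2.5648)^2 - (1.6149)^2 = 6.57819904 - 2.60790201 = 3.97029703
  phi_hat_1 = [gamma(1) gamma(0) - gamma(1) gamma(2)] / det = [(1.6149)(2.5648) - (1.6149)(1.9379)] / 3.97029703 = 1.01238081 / 3.97029703 = 0.255
  phi_hat_2 = [gamma(0) gamma(2) - gamma(1)^2] / det = [(2.5648)(1.9379) - (1.6149)^2] / 3.97029703 = 2.36242391 / 3.97029703 = 0.595
So phi_hat = [0.2550, 0.5950].
Therefore phi_hat_2 = 0.5950.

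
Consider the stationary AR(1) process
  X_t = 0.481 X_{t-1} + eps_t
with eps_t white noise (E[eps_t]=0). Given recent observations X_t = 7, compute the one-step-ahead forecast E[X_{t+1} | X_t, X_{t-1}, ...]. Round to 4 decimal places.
E[X_{t+1} \mid \mathcal F_t] = 3.3670

For an AR(p) model X_t = c + sum_i phi_i X_{t-i} + eps_t, the
one-step-ahead conditional mean is
  E[X_{t+1} | X_t, ...] = c + sum_i phi_i X_{t+1-i}.
Substitute known values:
  E[X_{t+1} | ...] = (0.481) * (7)
                   = 3.3670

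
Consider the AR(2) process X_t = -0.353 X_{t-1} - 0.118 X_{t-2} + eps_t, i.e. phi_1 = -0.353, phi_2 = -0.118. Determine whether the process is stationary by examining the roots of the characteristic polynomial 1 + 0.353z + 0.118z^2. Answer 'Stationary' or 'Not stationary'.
\text{Stationary}

The AR(p) characteristic polynomial is P(z) = 1 + 0.353z + 0.118z^2.
Stationarity requires all roots to lie outside the unit circle, i.e. |z| > 1 for every root.
Set 1 + (0.353) z + (0.118) z^2 = 0, i.e. a z^2 + b z + c = 0 with a = 0.118, b = 0.353, c = 1.
Discriminant D = b^2 - 4ac = (0.353)^2 - 4*(0.118)*1 = 0.124609 - (0.472) = -0.347391.
D < 0, so the roots are the complex-conjugate pair z = (-b +/- i sqrt(-D)) / (2a) = -1.4958 +/- 2.4975i.
For a conjugate pair |z|^2 = z * conj(z) = (product of roots) = c/a = 1/(0.118) = 8.474576, so |z| = sqrt(8.474576) = 2.9111 for both roots.
Moduli of all roots: 2.9111, 2.9111.
All moduli strictly greater than 1? Yes.
Verdict: Stationary.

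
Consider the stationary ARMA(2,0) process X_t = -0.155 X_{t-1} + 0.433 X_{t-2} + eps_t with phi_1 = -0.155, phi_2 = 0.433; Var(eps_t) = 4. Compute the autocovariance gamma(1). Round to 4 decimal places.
\gamma(1) = -1.4545

Multiply the model equation by X_{t-k} and take expectations. With theta_0 = psi_0 = 1 and psi_j the MA(infinity) weights, this gives
  gamma(k) - sum_i phi_i gamma(k-i) = c_k,
  c_k = sigma^2 * sum_{j=k..q} theta_j psi_{j-k}   (c_k = 0 for k > q),
using gamma(-m) = gamma(m).
Pure AR (q = 0): c_0 = sigma^2 = 4, c_k = 0 for k >= 1.
Equations for k = 0, 1, 2 (AR order 2, c_2 = 0):
  (E0) gamma(0) = phi_1 gamma(1) + phi_2 gamma(2) + c_0
  (E1) gamma(1) = phi_1 gamma(0) + phi_2 gamma(1) + c_1
  (E2) gamma(2) = phi_1 gamma(1) + phi_2 gamma(0)
From (E1): gamma(1) = A gamma(0) + B with
  A = phi_1 / (1 - phi_2) = -0.155 / 0.567 = -0.273369,   B = c_1 / (1 - phi_2) = 0 / 0.567 = 0.
Insert (E2) into (E0): gamma(0) (1 - phi_2^2) = phi_1 (1 + phi_2) gamma(1) + c_0.
  phi_1 (1 + phi_2) = (-0.155)(1.433) = -0.222115,   1 - phi_2^2 = 0.812511.
Replace gamma(1) by A gamma(0) + B and collect gamma(0):
  gamma(0) [0.812511 - (-0.222115)(-0.273369)] = c_0 = 4
  gamma(0) * 0.751792 = 4
  gamma(0) = 4 / 0.751792 = 5.320622.
  gamma(1) = A gamma(0) = (-0.273369)(5.320622) = -1.454491.
Therefore gamma(1) = -1.4545 (to 4 decimal places).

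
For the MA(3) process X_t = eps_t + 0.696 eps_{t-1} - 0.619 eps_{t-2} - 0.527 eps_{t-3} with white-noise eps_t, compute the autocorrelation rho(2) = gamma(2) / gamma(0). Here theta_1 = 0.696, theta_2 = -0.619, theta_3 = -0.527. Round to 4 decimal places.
\rho(2) = -0.4595

For an MA(q) process with theta_0 = 1, the autocovariance is
  gamma(k) = sigma^2 * sum_{i=0..q-k} theta_i * theta_{i+k},
and rho(k) = gamma(k) / gamma(0). Sigma^2 cancels.
  numerator   = (1)*(-0.619) + (0.696)*(-0.527) = -0.985792.
  denominator = (1)^2 + (0.696)^2 + (-0.619)^2 + (-0.527)^2 = 2.145306.
  rho(2) = -0.985792 / 2.145306 = -0.4595.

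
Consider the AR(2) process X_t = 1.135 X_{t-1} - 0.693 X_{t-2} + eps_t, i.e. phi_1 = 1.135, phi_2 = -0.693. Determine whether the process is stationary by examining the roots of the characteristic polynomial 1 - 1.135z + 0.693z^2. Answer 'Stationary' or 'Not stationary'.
\text{Stationary}

The AR(p) characteristic polynomial is P(z) = 1 - 1.135z + 0.693z^2.
Stationarity requires all roots to lie outside the unit circle, i.e. |z| > 1 for every root.
Set 1 + (-1.135) z + (0.693) z^2 = 0, i.e. a z^2 + b z + c = 0 with a = 0.693, b = -1.135, c = 1.
Discriminant D = b^2 - 4ac = (-1.135)^2 - 4*(0.693)*1 = 1.288225 - (2.772) = -1.483775.
D < 0, so the roots are the complex-conjugate pair z = (-b +/- i sqrt(-D)) / (2a) = 0.8189 +/- 0.8789i.
For a conjugate pair |z|^2 = z * conj(z) = (product of roots) = c/a = 1/(0.693) = 1.443001, so |z| = sqrt(1.443001) = 1.2012 for both roots.
Moduli of all roots: 1.2012, 1.2012.
All moduli strictly greater than 1? Yes.
Verdict: Stationary.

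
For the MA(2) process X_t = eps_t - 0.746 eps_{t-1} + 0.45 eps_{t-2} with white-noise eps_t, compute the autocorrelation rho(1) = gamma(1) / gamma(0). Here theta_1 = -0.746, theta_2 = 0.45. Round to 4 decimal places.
\rho(1) = -0.6149

For an MA(q) process with theta_0 = 1, the autocovariance is
  gamma(k) = sigma^2 * sum_{i=0..q-k} theta_i * theta_{i+k},
and rho(k) = gamma(k) / gamma(0). Sigma^2 cancels.
  numerator   = (1)*(-0.746) + (-0.746)*(0.45) = -1.0817.
  denominator = (1)^2 + (-0.746)^2 + (0.45)^2 = 1.759016.
  rho(1) = -1.0817 / 1.759016 = -0.6149.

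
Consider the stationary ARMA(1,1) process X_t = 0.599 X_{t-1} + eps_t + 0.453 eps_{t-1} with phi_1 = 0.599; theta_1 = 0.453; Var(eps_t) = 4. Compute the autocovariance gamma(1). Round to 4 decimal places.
\gamma(1) = 8.3435

Multiply the model equation by X_{t-k} and take expectations. With theta_0 = psi_0 = 1 and psi_j the MA(infinity) weights, this gives
  gamma(k) - sum_i phi_i gamma(k-i) = c_k,
  c_k = sigma^2 * sum_{j=k..q} theta_j psi_{j-k}   (c_k = 0 for k > q),
using gamma(-m) = gamma(m).
psi-weights needed (psi_j = theta_j + sum_i phi_i psi_{j-i}):
  psi_1 = theta_1 + phi_1 = 0.453 + (0.599) = 1.052
Right-hand sides:
  c_0 = sigma^2 (1 + theta_1 psi_1) = 4 * (1 + (0.453)(1.052)) = 4 * 1.476556 = 5.906224
  c_1 = sigma^2 theta_1 = 4 * (0.453) = 1.812
  c_2 = 0
Equations for k = 0 and k = 1 (AR order 1):
  gamma(0) = phi_1 gamma(1) + c_0
  gamma(1) = phi_1 gamma(0) + c_1
Substituting the second into the first: gamma(0) (1 - phi_1^2) = c_0 + phi_1 c_1, so
  gamma(0) = (c_0 + phi_1 c_1) / (1 - phi_1^2) = (5.906224 + (0.599)(1.812)) / (1 - (0.599)^2) = 6.991612 / 0.641199 = 10.903966.
  gamma(1) = phi_1 gamma(0) + c_1 = (0.599)(10.903966) + (1.812) = 8.343476.
Therefore gamma(1) = 8.3435 (to 4 decimal places).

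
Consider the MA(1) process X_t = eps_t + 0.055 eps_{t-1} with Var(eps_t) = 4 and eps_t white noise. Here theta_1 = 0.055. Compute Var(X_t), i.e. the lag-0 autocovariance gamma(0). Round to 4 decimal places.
\gamma(0) = 4.0121

For an MA(q) process X_t = eps_t + sum_i theta_i eps_{t-i} with
Var(eps_t) = sigma^2, the variance is
  gamma(0) = sigma^2 * (1 + sum_i theta_i^2).
  sum_i theta_i^2 = (0.055)^2 = 0.003025.
  gamma(0) = 4 * (1 + 0.003025) = 4 * 1.003025 = 4.0121.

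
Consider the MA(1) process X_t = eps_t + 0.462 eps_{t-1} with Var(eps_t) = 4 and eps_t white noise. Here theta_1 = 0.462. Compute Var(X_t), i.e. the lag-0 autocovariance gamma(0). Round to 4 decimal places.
\gamma(0) = 4.8538

For an MA(q) process X_t = eps_t + sum_i theta_i eps_{t-i} with
Var(eps_t) = sigma^2, the variance is
  gamma(0) = sigma^2 * (1 + sum_i theta_i^2).
  sum_i theta_i^2 = (0.462)^2 = 0.213444.
  gamma(0) = 4 * (1 + 0.213444) = 4 * 1.213444 = 4.853776, which rounds to 4.8538.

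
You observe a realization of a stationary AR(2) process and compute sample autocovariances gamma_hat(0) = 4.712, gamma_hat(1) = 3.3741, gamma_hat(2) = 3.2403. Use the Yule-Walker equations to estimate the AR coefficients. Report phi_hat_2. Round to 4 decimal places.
\hat\phi_{2} = 0.3590

The Yule-Walker equations for an AR(p) process read, in matrix form,
  Gamma_p phi = r_p,   with   (Gamma_p)_{ij} = gamma(|i - j|),
                       (r_p)_i = gamma(i),   i,j = 1..p.
Substitute the sample gammas (Toeplitz matrix and right-hand side of size 2):
  Gamma_p = [[4.712, 3.3741], [3.3741, 4.712]]
  r_p     = [3.3741, 3.2403]
Written out:
  4.712 phi_1 + 3.3741 phi_2 = 3.3741
  3.3741 phi_1 + 4.712 phi_2 = 3.2403
Solve by Cramer's rule:
  det = gamma(0)^2 - gamma(1)^2 = (4.712)^2 - (3.3741)^2 = 22.202944 - 11.38455081 = 10.81839319
  phi_hat_1 = [gamma(1) gamma(0) - gamma(1) gamma(2)] / det = [(3.3741)(4.712) - (3.3741)(3.2403)] / 10.81839319 = 4.96566297 / 10.81839319 = 0.459
  phi_hat_2 = [gamma(0) gamma(2) - gamma(1)^2] / det = [(4.712)(3.2403) - (3.3741)^2] / 10.81839319 = 3.88374279 / 10.81839319 = 0.359
So phi_hat = [0.4590, 0.3590].
Therefore phi_hat_2 = 0.3590.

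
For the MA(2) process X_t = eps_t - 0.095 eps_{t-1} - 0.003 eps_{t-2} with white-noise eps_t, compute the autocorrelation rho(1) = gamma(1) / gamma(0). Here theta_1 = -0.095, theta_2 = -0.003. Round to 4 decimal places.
\rho(1) = -0.0939

For an MA(q) process with theta_0 = 1, the autocovariance is
  gamma(k) = sigma^2 * sum_{i=0..q-k} theta_i * theta_{i+k},
and rho(k) = gamma(k) / gamma(0). Sigma^2 cancels.
  numerator   = (1)*(-0.095) + (-0.095)*(-0.003) = -0.094715.
  denominator = (1)^2 + (-0.095)^2 + (-0.003)^2 = 1.009034.
  rho(1) = -0.094715 / 1.009034 = -0.0939.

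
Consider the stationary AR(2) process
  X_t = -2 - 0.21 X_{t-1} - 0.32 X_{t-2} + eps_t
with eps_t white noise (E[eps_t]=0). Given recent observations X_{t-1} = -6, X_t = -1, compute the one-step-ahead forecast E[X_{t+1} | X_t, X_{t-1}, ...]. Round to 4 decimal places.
E[X_{t+1} \mid \mathcal F_t] = 0.1300

For an AR(p) model X_t = c + sum_i phi_i X_{t-i} + eps_t, the
one-step-ahead conditional mean is
  E[X_{t+1} | X_t, ...] = c + sum_i phi_i X_{t+1-i}.
Substitute known values:
  E[X_{t+1} | ...] = -2 + (-0.21) * (-1) + (-0.32) * (-6)
                   = 0.1300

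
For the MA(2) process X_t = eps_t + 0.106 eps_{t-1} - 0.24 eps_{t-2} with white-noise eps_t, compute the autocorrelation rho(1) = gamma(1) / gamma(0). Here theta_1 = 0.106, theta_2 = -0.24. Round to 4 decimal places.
\rho(1) = 0.0754

For an MA(q) process with theta_0 = 1, the autocovariance is
  gamma(k) = sigma^2 * sum_{i=0..q-k} theta_i * theta_{i+k},
and rho(k) = gamma(k) / gamma(0). Sigma^2 cancels.
  numerator   = (1)*(0.106) + (0.106)*(-0.24) = 0.08056.
  denominator = (1)^2 + (0.106)^2 + (-0.24)^2 = 1.068836.
  rho(1) = 0.08056 / 1.068836 = 0.0754.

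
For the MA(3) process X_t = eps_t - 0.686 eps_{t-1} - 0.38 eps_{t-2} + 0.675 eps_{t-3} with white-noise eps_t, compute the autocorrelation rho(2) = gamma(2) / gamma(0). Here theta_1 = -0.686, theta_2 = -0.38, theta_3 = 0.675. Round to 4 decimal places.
\rho(2) = -0.4071

For an MA(q) process with theta_0 = 1, the autocovariance is
  gamma(k) = sigma^2 * sum_{i=0..q-k} theta_i * theta_{i+k},
and rho(k) = gamma(k) / gamma(0). Sigma^2 cancels.
  numerator   = (1)*(-0.38) + (-0.686)*(0.675) = -0.84305.
  denominator = (1)^2 + (-0.686)^2 + (-0.38)^2 + (0.675)^2 = 2.070621.
  rho(2) = -0.84305 / 2.070621 = -0.4071.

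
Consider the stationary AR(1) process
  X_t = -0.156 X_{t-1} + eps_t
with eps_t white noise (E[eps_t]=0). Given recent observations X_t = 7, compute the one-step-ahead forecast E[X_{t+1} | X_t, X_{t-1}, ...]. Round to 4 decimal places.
E[X_{t+1} \mid \mathcal F_t] = -1.0920

For an AR(p) model X_t = c + sum_i phi_i X_{t-i} + eps_t, the
one-step-ahead conditional mean is
  E[X_{t+1} | X_t, ...] = c + sum_i phi_i X_{t+1-i}.
Substitute known values:
  E[X_{t+1} | ...] = (-0.156) * (7)
                   = -1.0920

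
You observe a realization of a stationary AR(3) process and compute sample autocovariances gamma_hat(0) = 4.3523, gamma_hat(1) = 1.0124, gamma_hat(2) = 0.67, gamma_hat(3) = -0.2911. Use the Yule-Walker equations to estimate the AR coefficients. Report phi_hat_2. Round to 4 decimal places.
\hat\phi_{2} = 0.1330

The Yule-Walker equations for an AR(p) process read, in matrix form,
  Gamma_p phi = r_p,   with   (Gamma_p)_{ij} = gamma(|i - j|),
                       (r_p)_i = gamma(i),   i,j = 1..p.
Substitute the sample gammas (Toeplitz matrix and right-hand side of size 3):
  Gamma_p = [[4.3523, 1.0124, 0.67], [1.0124, 4.3523, 1.0124], [0.67, 1.0124, 4.3523]]
  r_p     = [1.0124, 0.67, -0.2911]
Written out (R1..R3):
  (R1) 4.3523 phi_1 + 1.0124 phi_2 + 0.67 phi_3 = 1.0124
  (R2) 1.0124 phi_1 + 4.3523 phi_2 + 1.0124 phi_3 = 0.67
  (R3) 0.67 phi_1 + 1.0124 phi_2 + 4.3523 phi_3 = -0.2911
Gaussian elimination:
  R2 <- R2 - (1.0124/4.3523) R1 = R2 - (0.232613) R1:  4.116803 phi_2 + 0.85655 phi_3 = 0.434503
  R3 <- R3 - (0.67/4.3523) R1 = R3 - (0.153942) R1:  0.85655 phi_2 + 4.249159 phi_3 = -0.44695
  R3 <- R3 - (0.85655/4.116803) R2 = R3 - (0.208062) R2:  4.070944 phi_3 = -0.537354
Back-substitution:
  phi_hat_3 = -0.537354 / 4.070944 = -0.131997
  phi_hat_2 = (0.434503 - (0.85655)(-0.131997)) / 4.116803 = 0.133007
  phi_hat_1 = (1.0124 - (1.0124)(0.133007) - (0.67)(-0.131997)) / 4.3523 = 0.221993
So phi_hat = [0.2220, 0.1330, -0.1320].
Therefore phi_hat_2 = 0.1330.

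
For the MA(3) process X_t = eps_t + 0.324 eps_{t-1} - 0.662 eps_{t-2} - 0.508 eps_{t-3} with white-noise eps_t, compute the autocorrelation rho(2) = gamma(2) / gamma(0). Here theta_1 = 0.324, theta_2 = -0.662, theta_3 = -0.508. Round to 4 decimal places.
\rho(2) = -0.4589

For an MA(q) process with theta_0 = 1, the autocovariance is
  gamma(k) = sigma^2 * sum_{i=0..q-k} theta_i * theta_{i+k},
and rho(k) = gamma(k) / gamma(0). Sigma^2 cancels.
  numerator   = (1)*(-0.662) + (0.324)*(-0.508) = -0.826592.
  denominator = (1)^2 + (0.324)^2 + (-0.662)^2 + (-0.508)^2 = 1.801284.
  rho(2) = -0.826592 / 1.801284 = -0.4589.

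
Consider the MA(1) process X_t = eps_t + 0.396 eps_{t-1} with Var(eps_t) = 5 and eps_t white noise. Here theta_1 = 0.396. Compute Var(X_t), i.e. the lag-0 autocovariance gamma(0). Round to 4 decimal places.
\gamma(0) = 5.7841

For an MA(q) process X_t = eps_t + sum_i theta_i eps_{t-i} with
Var(eps_t) = sigma^2, the variance is
  gamma(0) = sigma^2 * (1 + sum_i theta_i^2).
  sum_i theta_i^2 = (0.396)^2 = 0.156816.
  gamma(0) = 5 * (1 + 0.156816) = 5 * 1.156816 = 5.78408, which rounds to 5.7841.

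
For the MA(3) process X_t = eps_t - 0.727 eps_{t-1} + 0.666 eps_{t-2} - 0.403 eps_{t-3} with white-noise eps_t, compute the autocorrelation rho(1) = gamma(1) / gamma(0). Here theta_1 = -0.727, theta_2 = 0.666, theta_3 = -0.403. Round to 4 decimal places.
\rho(1) = -0.6932

For an MA(q) process with theta_0 = 1, the autocovariance is
  gamma(k) = sigma^2 * sum_{i=0..q-k} theta_i * theta_{i+k},
and rho(k) = gamma(k) / gamma(0). Sigma^2 cancels.
  numerator   = (1)*(-0.727) + (-0.727)*(0.666) + (0.666)*(-0.403) = -1.47958.
  denominator = (1)^2 + (-0.727)^2 + (0.666)^2 + (-0.403)^2 = 2.134494.
  rho(1) = -1.47958 / 2.134494 = -0.6932.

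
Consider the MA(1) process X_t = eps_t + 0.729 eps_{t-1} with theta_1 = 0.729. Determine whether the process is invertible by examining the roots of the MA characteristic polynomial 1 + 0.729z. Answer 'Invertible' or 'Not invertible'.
\text{Invertible}

The MA(q) characteristic polynomial is P(z) = 1 + 0.729z.
Invertibility requires all roots to lie outside the unit circle, i.e. |z| > 1 for every root.
This is linear in z: 1 + (0.729) z = 0  =>  z = -1/(0.729) = -1.371742,  |z| = 1.371742.
Moduli of all roots: 1.3717.
All moduli strictly greater than 1? Yes.
Verdict: Invertible.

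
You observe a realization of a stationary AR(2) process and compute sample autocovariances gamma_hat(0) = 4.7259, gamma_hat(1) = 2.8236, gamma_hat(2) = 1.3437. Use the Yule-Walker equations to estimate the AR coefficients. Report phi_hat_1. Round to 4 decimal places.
\hat\phi_{1} = 0.6650

The Yule-Walker equations for an AR(p) process read, in matrix form,
  Gamma_p phi = r_p,   with   (Gamma_p)_{ij} = gamma(|i - j|),
                       (r_p)_i = gamma(i),   i,j = 1..p.
Substitute the sample gammas (Toeplitz matrix and right-hand side of size 2):
  Gamma_p = [[4.7259, 2.8236], [2.8236, 4.7259]]
  r_p     = [2.8236, 1.3437]
Written out:
  4.7259 phi_1 + 2.8236 phi_2 = 2.8236
  2.8236 phi_1 + 4.7259 phi_2 = 1.3437
Solve by Cramer's rule:
  det = gamma(0)^2 - gamma(1)^2 = (4.7259)^2 - (2.8236)^2 = 22.33413081 - 7.97271696 = 14.36141385
  phi_hat_1 = [gamma(1) gamma(0) - gamma(1) gamma(2)] / det = [(2.8236)(4.7259) - (2.8236)(1.3437)] / 14.36141385 = 9.54997992 / 14.36141385 = 0.665
  phi_hat_2 = [gamma(0) gamma(2) - gamma(1)^2] / det = [(4.7259)(1.3437) - (2.8236)^2] / 14.36141385 = -1.62252513 / 14.36141385 = -0.113
So phi_hat = [0.6650, -0.1130].
Therefore phi_hat_1 = 0.6650.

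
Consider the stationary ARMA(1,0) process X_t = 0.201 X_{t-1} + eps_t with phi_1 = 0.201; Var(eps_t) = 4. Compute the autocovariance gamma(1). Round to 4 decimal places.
\gamma(1) = 0.8378

Multiply the model equation by X_{t-k} and take expectations. With theta_0 = psi_0 = 1 and psi_j the MA(infinity) weights, this gives
  gamma(k) - sum_i phi_i gamma(k-i) = c_k,
  c_k = sigma^2 * sum_{j=k..q} theta_j psi_{j-k}   (c_k = 0 for k > q),
using gamma(-m) = gamma(m).
Pure AR (q = 0): c_0 = sigma^2 = 4, c_k = 0 for k >= 1.
Equations for k = 0 and k = 1 (AR order 1):
  gamma(0) = phi_1 gamma(1) + c_0
  gamma(1) = phi_1 gamma(0) + c_1
Substituting the second into the first: gamma(0) (1 - phi_1^2) = c_0 + phi_1 c_1, so
  gamma(0) = c_0 / (1 - phi_1^2) = 4 / (1 - (0.201)^2) = 4 / 0.959599 = 4.168408.
  gamma(1) = phi_1 gamma(0) = (0.201)(4.168408) = 0.83785.
Therefore gamma(1) = 0.8378 (to 4 decimal places).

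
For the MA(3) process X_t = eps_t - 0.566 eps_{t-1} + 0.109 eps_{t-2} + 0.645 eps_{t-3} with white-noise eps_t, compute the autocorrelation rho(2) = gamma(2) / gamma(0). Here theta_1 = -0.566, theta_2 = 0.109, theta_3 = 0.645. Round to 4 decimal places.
\rho(2) = -0.1465

For an MA(q) process with theta_0 = 1, the autocovariance is
  gamma(k) = sigma^2 * sum_{i=0..q-k} theta_i * theta_{i+k},
and rho(k) = gamma(k) / gamma(0). Sigma^2 cancels.
  numerator   = (1)*(0.109) + (-0.566)*(0.645) = -0.25607.
  denominator = (1)^2 + (-0.566)^2 + (0.109)^2 + (0.645)^2 = 1.748262.
  rho(2) = -0.25607 / 1.748262 = -0.1465.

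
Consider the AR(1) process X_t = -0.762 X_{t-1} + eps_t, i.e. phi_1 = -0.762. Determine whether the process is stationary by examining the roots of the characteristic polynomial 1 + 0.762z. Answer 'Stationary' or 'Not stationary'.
\text{Stationary}

The AR(p) characteristic polynomial is P(z) = 1 + 0.762z.
Stationarity requires all roots to lie outside the unit circle, i.e. |z| > 1 for every root.
This is linear in z: 1 + (0.762) z = 0  =>  z = -1/(0.762) = -1.312336,  |z| = 1.312336.
Moduli of all roots: 1.3123.
All moduli strictly greater than 1? Yes.
Verdict: Stationary.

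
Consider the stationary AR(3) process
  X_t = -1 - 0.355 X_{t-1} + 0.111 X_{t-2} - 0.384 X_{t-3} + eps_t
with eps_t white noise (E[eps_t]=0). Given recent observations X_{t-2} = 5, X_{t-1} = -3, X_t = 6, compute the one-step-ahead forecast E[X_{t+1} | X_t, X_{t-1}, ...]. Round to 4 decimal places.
E[X_{t+1} \mid \mathcal F_t] = -5.3830

For an AR(p) model X_t = c + sum_i phi_i X_{t-i} + eps_t, the
one-step-ahead conditional mean is
  E[X_{t+1} | X_t, ...] = c + sum_i phi_i X_{t+1-i}.
Substitute known values:
  E[X_{t+1} | ...] = -1 + (-0.355) * (6) + (0.111) * (-3) + (-0.384) * (5)
                   = -5.3830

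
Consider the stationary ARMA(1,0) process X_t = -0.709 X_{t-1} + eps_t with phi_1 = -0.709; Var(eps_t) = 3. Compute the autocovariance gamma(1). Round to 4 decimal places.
\gamma(1) = -4.2769

Multiply the model equation by X_{t-k} and take expectations. With theta_0 = psi_0 = 1 and psi_j the MA(infinity) weights, this gives
  gamma(k) - sum_i phi_i gamma(k-i) = c_k,
  c_k = sigma^2 * sum_{j=k..q} theta_j psi_{j-k}   (c_k = 0 for k > q),
using gamma(-m) = gamma(m).
Pure AR (q = 0): c_0 = sigma^2 = 3, c_k = 0 for k >= 1.
Equations for k = 0 and k = 1 (AR order 1):
  gamma(0) = phi_1 gamma(1) + c_0
  gamma(1) = phi_1 gamma(0) + c_1
Substituting the second into the first: gamma(0) (1 - phi_1^2) = c_0 + phi_1 c_1, so
  gamma(0) = c_0 / (1 - phi_1^2) = 3 / (1 - (-0.709)^2) = 3 / 0.497319 = 6.032345.
  gamma(1) = phi_1 gamma(0) = (-0.709)(6.032345) = -4.276933.
Therefore gamma(1) = -4.2769 (to 4 decimal places).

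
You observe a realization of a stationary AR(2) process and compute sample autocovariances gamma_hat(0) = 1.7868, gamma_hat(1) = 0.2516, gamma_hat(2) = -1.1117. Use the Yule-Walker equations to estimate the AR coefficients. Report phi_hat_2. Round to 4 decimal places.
\hat\phi_{2} = -0.6550

The Yule-Walker equations for an AR(p) process read, in matrix form,
  Gamma_p phi = r_p,   with   (Gamma_p)_{ij} = gamma(|i - j|),
                       (r_p)_i = gamma(i),   i,j = 1..p.
Substitute the sample gammas (Toeplitz matrix and right-hand side of size 2):
  Gamma_p = [[1.7868, 0.2516], [0.2516, 1.7868]]
  r_p     = [0.2516, -1.1117]
Written out:
  1.7868 phi_1 + 0.2516 phi_2 = 0.2516
  0.2516 phi_1 + 1.7868 phi_2 = -1.1117
Solve by Cramer's rule:
  det = gamma(0)^2 - gamma(1)^2 = (1.7868)^2 - (0.2516)^2 = 3.19265424 - 0.06330256 = 3.12935168
  phi_hat_1 = [gamma(1) gamma(0) - gamma(1) gamma(2)] / det = [(0.2516)(1.7868) - (0.2516)(-1.1117)] / 3.12935168 = 0.7292626 / 3.12935168 = 0.233
  phi_hat_2 = [gamma(0) gamma(2) - gamma(1)^2] / det = [(1.7868)(-1.1117) - (0.2516)^2] / 3.12935168 = -2.04968812 / 3.12935168 = -0.655
So phi_hat = [0.2330, -0.6550].
Therefore phi_hat_2 = -0.6550.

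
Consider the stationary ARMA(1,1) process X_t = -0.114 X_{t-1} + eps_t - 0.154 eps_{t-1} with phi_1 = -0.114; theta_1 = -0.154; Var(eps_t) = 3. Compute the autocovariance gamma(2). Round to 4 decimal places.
\gamma(2) = 0.0945

Multiply the model equation by X_{t-k} and take expectations. With theta_0 = psi_0 = 1 and psi_j the MA(infinity) weights, this gives
  gamma(k) - sum_i phi_i gamma(k-i) = c_k,
  c_k = sigma^2 * sum_{j=k..q} theta_j psi_{j-k}   (c_k = 0 for k > q),
using gamma(-m) = gamma(m).
psi-weights needed (psi_j = theta_j + sum_i phi_i psi_{j-i}):
  psi_1 = theta_1 + phi_1 = -0.154 + (-0.114) = -0.268
Right-hand sides:
  c_0 = sigma^2 (1 + theta_1 psi_1) = 3 * (1 + (-0.154)(-0.268)) = 3 * 1.041272 = 3.123816
  c_1 = sigma^2 theta_1 = 3 * (-0.154) = -0.462
  c_2 = 0
Equations for k = 0 and k = 1 (AR order 1):
  gamma(0) = phi_1 gamma(1) + c_0
  gamma(1) = phi_1 gamma(0) + c_1
Substituting the second into the first: gamma(0) (1 - phi_1^2) = c_0 + phi_1 c_1, so
  gamma(0) = (c_0 + phi_1 c_1) / (1 - phi_1^2) = (3.123816 + (-0.114)(-0.462)) / (1 - (-0.114)^2) = 3.176484 / 0.987004 = 3.218309.
  gamma(1) = phi_1 gamma(0) + c_1 = (-0.114)(3.218309) + (-0.462) = -0.828887.
For k = 2 (> q): gamma(2) = phi_1 gamma(1) = (-0.114)(-0.828887) = 0.094493.
Therefore gamma(2) = 0.0945 (to 4 decimal places).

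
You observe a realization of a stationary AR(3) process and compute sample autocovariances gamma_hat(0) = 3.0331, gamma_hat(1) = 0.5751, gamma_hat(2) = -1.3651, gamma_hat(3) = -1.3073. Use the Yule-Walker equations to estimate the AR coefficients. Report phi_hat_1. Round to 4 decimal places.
\hat\phi_{1} = 0.1400

The Yule-Walker equations for an AR(p) process read, in matrix form,
  Gamma_p phi = r_p,   with   (Gamma_p)_{ij} = gamma(|i - j|),
                       (r_p)_i = gamma(i),   i,j = 1..p.
Substitute the sample gammas (Toeplitz matrix and right-hand side of size 3):
  Gamma_p = [[3.0331, 0.5751, -1.3651], [0.5751, 3.0331, 0.5751], [-1.3651, 0.5751, 3.0331]]
  r_p     = [0.5751, -1.3651, -1.3073]
Written out (R1..R3):
  (R1) 3.0331 phi_1 + 0.5751 phi_2 - 1.3651 phi_3 = 0.5751
  (R2) 0.5751 phi_1 + 3.0331 phi_2 + 0.5751 phi_3 = -1.3651
  (R3) -1.3651 phi_1 + 0.5751 phi_2 + 3.0331 phi_3 = -1.3073
Gaussian elimination:
  R2 <- R2 - (0.5751/3.0331) R1 = R2 - (0.189608) R1:  2.924056 phi_2 + 0.833934 phi_3 = -1.474144
  R3 <- R3 - (-1.3651/3.0331) R1 = R3 - (-0.450068) R1:  0.833934 phi_2 + 2.418713 phi_3 = -1.048466
  R3 <- R3 - (0.833934/2.924056) R2 = R3 - (0.285198) R2:  2.180877 phi_3 = -0.628044
Back-substitution:
  phi_hat_3 = -0.628044 / 2.180877 = -0.287978
  phi_hat_2 = (-1.474144 - (0.833934)(-0.287978)) / 2.924056 = -0.422013
  phi_hat_1 = (0.5751 - (0.5751)(-0.422013) - (-1.3651)(-0.287978)) / 3.0331 = 0.140016
So phi_hat = [0.1400, -0.4220, -0.2880].
Therefore phi_hat_1 = 0.1400.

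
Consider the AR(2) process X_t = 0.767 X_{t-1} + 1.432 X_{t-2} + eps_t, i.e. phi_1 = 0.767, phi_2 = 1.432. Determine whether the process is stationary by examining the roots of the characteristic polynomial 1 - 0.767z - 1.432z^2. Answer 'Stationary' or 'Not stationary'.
\text{Not stationary}

The AR(p) characteristic polynomial is P(z) = 1 - 0.767z - 1.432z^2.
Stationarity requires all roots to lie outside the unit circle, i.e. |z| > 1 for every root.
Set 1 + (-0.767) z + (-1.432) z^2 = 0, i.e. a z^2 + b z + c = 0 with a = -1.432, b = -0.767, c = 1.
Discriminant D = b^2 - 4ac = (-0.767)^2 - 4*(-1.432)*1 = 0.588289 - (-5.728) = 6.316289.
D >= 0, so the roots are real: z = (-b +/- sqrt(D)) / (2a) = (0.767 +/- 2.513223) / (-2.864).
  z_1 = (0.767 + 2.513223) / (-2.864) = -1.1453,   |z_1| = 1.1453.
  z_2 = (0.767 - 2.513223) / (-2.864) = 0.6097,   |z_2| = 0.6097.
Moduli of all roots: 1.1453, 0.6097.
All moduli strictly greater than 1? No.
Verdict: Not stationary.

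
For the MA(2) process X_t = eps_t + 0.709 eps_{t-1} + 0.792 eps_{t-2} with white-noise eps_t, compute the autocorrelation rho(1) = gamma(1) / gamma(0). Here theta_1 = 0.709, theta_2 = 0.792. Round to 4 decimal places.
\rho(1) = 0.5965

For an MA(q) process with theta_0 = 1, the autocovariance is
  gamma(k) = sigma^2 * sum_{i=0..q-k} theta_i * theta_{i+k},
and rho(k) = gamma(k) / gamma(0). Sigma^2 cancels.
  numerator   = (1)*(0.709) + (0.709)*(0.792) = 1.270528.
  denominator = (1)^2 + (0.709)^2 + (0.792)^2 = 2.129945.
  rho(1) = 1.270528 / 2.129945 = 0.5965.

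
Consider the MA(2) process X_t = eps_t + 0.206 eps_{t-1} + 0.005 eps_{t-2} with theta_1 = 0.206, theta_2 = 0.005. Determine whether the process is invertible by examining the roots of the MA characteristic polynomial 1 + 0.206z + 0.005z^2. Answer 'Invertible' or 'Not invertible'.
\text{Invertible}

The MA(q) characteristic polynomial is P(z) = 1 + 0.206z + 0.005z^2.
Invertibility requires all roots to lie outside the unit circle, i.e. |z| > 1 for every root.
Set 1 + (0.206) z + (0.005) z^2 = 0, i.e. a z^2 + b z + c = 0 with a = 0.005, b = 0.206, c = 1.
Discriminant D = b^2 - 4ac = (0.206)^2 - 4*(0.005)*1 = 0.042436 - (0.02) = 0.022436.
D >= 0, so the roots are real: z = (-b +/- sqrt(D)) / (2a) = (-0.206 +/- 0.149787) / (0.01).
  z_1 = (-0.206 + 0.149787) / (0.01) = -5.6213,   |z_1| = 5.6213.
  z_2 = (-0.206 - 0.149787) / (0.01) = -35.5787,   |z_2| = 35.5787.
Moduli of all roots: 5.6213, 35.5787.
All moduli strictly greater than 1? Yes.
Verdict: Invertible.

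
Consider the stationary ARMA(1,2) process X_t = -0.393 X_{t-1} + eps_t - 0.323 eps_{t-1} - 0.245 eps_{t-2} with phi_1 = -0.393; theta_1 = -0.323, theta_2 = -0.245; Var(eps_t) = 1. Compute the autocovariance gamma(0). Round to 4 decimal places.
\gamma(0) = 1.5142

Multiply the model equation by X_{t-k} and take expectations. With theta_0 = psi_0 = 1 and psi_j the MA(infinity) weights, this gives
  gamma(k) - sum_i phi_i gamma(k-i) = c_k,
  c_k = sigma^2 * sum_{j=k..q} theta_j psi_{j-k}   (c_k = 0 for k > q),
using gamma(-m) = gamma(m).
psi-weights needed (psi_j = theta_j + sum_i phi_i psi_{j-i}):
  psi_1 = theta_1 + phi_1 = -0.323 + (-0.393) = -0.716
  psi_2 = theta_2 + phi_1 psi_1 = -0.245 + (-0.393)(-0.716) = 0.036388
Right-hand sides:
  c_0 = sigma^2 (1 + theta_1 psi_1 + theta_2 psi_2) = 1 * (1 + (-0.323)(-0.716) + (-0.245)(0.036388)) = 1 * 1.222353 = 1.222353
  c_1 = sigma^2 (theta_1 + theta_2 psi_1) = 1 * (-0.323 + (-0.245)(-0.716)) = -0.14758
  c_2 = sigma^2 theta_2 = 1 * (-0.245) = -0.245
Equations for k = 0 and k = 1 (AR order 1):
  gamma(0) = phi_1 gamma(1) + c_0
  gamma(1) = phi_1 gamma(0) + c_1
Substituting the second into the first: gamma(0) (1 - phi_1^2) = c_0 + phi_1 c_1, so
  gamma(0) = (c_0 + phi_1 c_1) / (1 - phi_1^2) = (1.222353 + (-0.393)(-0.14758)) / (1 - (-0.393)^2) = 1.280352 / 0.845551 = 1.514222.
Therefore gamma(0) = 1.5142 (to 4 decimal places).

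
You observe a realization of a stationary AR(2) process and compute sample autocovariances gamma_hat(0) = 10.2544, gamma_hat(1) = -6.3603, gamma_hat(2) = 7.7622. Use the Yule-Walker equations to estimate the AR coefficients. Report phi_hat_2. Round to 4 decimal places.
\hat\phi_{2} = 0.6050

The Yule-Walker equations for an AR(p) process read, in matrix form,
  Gamma_p phi = r_p,   with   (Gamma_p)_{ij} = gamma(|i - j|),
                       (r_p)_i = gamma(i),   i,j = 1..p.
Substitute the sample gammas (Toeplitz matrix and right-hand side of size 2):
  Gamma_p = [[10.2544, -6.3603], [-6.3603, 10.2544]]
  r_p     = [-6.3603, 7.7622]
Written out:
  10.2544 phi_1 - 6.3603 phi_2 = -6.3603
  -6.3603 phi_1 + 10.2544 phi_2 = 7.7622
Solve by Cramer's rule:
  det = gamma(0)^2 - gamma(1)^2 = (10.2544)^2 - (-6.3603)^2 = 105.15271936 - 40.45341609 = 64.69930327
  phi_hat_1 = [gamma(1) gamma(0) - gamma(1) gamma(2)] / det = [(-6.3603)(10.2544) - (-6.3603)(7.7622)] / 64.69930327 = -15.85113966 / 64.69930327 = -0.245
  phi_hat_2 = [gamma(0) gamma(2) - gamma(1)^2] / det = [(10.2544)(7.7622) - (-6.3603)^2] / 64.69930327 = 39.14328759 / 64.69930327 = 0.605
So phi_hat = [-0.2450, 0.6050].
Therefore phi_hat_2 = 0.6050.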